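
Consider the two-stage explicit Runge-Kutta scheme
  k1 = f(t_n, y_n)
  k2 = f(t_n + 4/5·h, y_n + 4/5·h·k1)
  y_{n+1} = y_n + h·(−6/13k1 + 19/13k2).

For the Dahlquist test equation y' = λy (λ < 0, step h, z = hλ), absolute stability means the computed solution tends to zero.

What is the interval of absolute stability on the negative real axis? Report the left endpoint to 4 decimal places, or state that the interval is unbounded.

(-0.8553, 0).

Set f=λy, z=hλ:
  k1=λy_n ⇒ h·k1=z·y_n;  k2=λ(1+4/5z)y_n ⇒ h·k2=z(1+4/5z)y_n
  y_{n+1}/y_n = 1 − 6/13z + 19/13z(1+4/5z) = 1 + z + 76/65z²
  Hence R(z) = 1 + z + 76/65z².

Find x<0 with |R(x)|<1.
x=-0.68: |R|=0.8607
R=1: x+76/65x²=0 ⇒ x=−65/76=-0.8553; min R=1−1/(4·76/65)=0.7862>−1
Confirm numerically:
  x=-0.635: |R|=0.83646 <1
  x=-0.505: |R|=0.79318 <1
  x=-0.353: |R|=0.79270 <1
  x=-1.277: |R|=1.62970 >1
  x=-1.221: |R|=1.52214 >1
  x=-1.180: |R|=1.44804 >1
Interval (-0.8553, 0).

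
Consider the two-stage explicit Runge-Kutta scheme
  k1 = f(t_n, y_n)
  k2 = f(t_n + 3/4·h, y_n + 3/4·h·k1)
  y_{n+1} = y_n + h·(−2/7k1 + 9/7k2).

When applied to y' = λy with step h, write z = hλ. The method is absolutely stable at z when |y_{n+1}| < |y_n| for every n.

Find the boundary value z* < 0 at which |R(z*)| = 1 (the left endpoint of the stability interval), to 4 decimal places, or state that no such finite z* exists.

z* = -1.0370.

Set f=λy, z=hλ:
  k1=λy_n ⇒ h·k1=z·y_n;  k2=λ(1+3/4z)y_n ⇒ h·k2=z(1+3/4z)y_n
  y_{n+1}/y_n = 1 − 2/7z + 9/7z(1+3/4z) = 1 + z + 27/28z²
  so R(z) = 1 + z + 27/28z².

Find x<0 with |R(x)|<1.
x=-1.15: |R|=1.1253
R=1: x+27/28x²=0 ⇒ x=−28/27=-1.0370; min R=1−1/(4·27/28)=0.7407>−1
Confirm numerically:
  x=-0.975: |R|=0.94167 <1
  x=-0.857: |R|=0.85122 <1
  x=-0.618: |R|=0.75028 <1
  x=-0.597: |R|=0.74668 <1
  x=-1.334: |R|=1.38200 >1
  x=-1.066: |R|=1.02977 >1
Interval (-1.0370, 0).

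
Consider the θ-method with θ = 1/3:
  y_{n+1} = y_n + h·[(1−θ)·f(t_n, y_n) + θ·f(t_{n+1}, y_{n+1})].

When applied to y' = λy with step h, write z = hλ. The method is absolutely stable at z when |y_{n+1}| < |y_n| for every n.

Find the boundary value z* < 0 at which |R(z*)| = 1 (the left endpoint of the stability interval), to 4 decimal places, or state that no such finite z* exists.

z* = -6.0000.

Test eqn y'=λy, z=hλ:
  y_{n+1} = y_n + z·[2/3·y_n + 1/3·y_{n+1}] ⇒ (1 − 1/3z)y_{n+1} = (1 + 2/3z)y_n
  ⇒ R(z) = (1 + 2/3z)/(1 − 1/3z).

Need |R(x)|<1, x<0.
x=-1.12: |R|=0.1845
R=−1: 1+2/3x = −1+1/3x ⇒ -1/3x=2 ⇒ x=2/(-1/3)=-6.0000
Confirm numerically:
  x=-5.424: |R|=0.93162 <1
  x=-4.905: |R|=0.86148 <1
  x=-3.629: |R|=0.64233 <1
  x=-6.502: |R|=1.05283 >1
  x=-6.379: |R|=1.04041 >1
  x=-6.139: |R|=1.01521 >1
Stable set (-6.0000, 0).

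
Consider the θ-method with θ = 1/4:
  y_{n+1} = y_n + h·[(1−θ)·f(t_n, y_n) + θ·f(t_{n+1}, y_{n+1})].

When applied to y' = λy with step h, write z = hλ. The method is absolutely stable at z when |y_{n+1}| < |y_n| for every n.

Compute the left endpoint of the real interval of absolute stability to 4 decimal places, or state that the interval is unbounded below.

Set f=λy, z=hλ:
  y_{n+1} = y_n + z·[3/4·y_n + 1/4·y_{n+1}] ⇒ (1 − 1/4z)y_{n+1} = (1 + 3/4z)y_n
  so R(z) = (1 + 3/4z)/(1 − 1/4z).

Find x<0 with |R(x)|<1.
x=-1.22: |R|=0.0651
R=−1: 1+3/4x = −1+1/4x ⇒ -1/2x=2 ⇒ x=2/(-1/2)=-4.0000
Confirm numerically:
  x=-3.794: |R|=0.94714 <1
  x=-2.820: |R|=0.65396 <1
  x=-2.668: |R|=0.60048 <1
  x=-4.583: |R|=1.13585 >1
  x=-4.488: |R|=1.11499 >1
Stable set (-4.0000, 0).

left endpoint -4.0000.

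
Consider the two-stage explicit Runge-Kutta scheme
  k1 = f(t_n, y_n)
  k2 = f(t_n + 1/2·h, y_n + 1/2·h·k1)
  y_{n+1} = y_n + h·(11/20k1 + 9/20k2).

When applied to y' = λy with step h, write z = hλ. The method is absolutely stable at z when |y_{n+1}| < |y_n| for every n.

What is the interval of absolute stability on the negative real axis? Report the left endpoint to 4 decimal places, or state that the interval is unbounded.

z∈(-4.4444,0).

Set f=λy, z=hλ:
  k1=λy_n ⇒ h·k1=z·y_n;  k2=λ(1+1/2z)y_n ⇒ h·k2=z(1+1/2z)y_n
  y_{n+1}/y_n = 1 + 11/20z + 9/20z(1+1/2z) = 1 + z + 9/40z²
  ⇒ R(z) = 1 + z + 9/40z².

Need |R(x)|<1, x<0.
x=-0.85: |R|=0.3126
R=1: x+9/40x²=0 ⇒ x=−40/9=-4.4444; min R=1−1/(4·9/40)=-0.1111>−1
Confirm numerically:
  x=-4.308: |R|=0.86774 <1
  x=-3.188: |R|=0.09875 <1
  x=-2.501: |R|=0.09362 <1
  x=-4.725: |R|=1.29827 >1
  x=-4.640: |R|=1.20416 >1
  x=-4.606: |R|=1.16743 >1
So |R|<1 on (-4.4444, 0).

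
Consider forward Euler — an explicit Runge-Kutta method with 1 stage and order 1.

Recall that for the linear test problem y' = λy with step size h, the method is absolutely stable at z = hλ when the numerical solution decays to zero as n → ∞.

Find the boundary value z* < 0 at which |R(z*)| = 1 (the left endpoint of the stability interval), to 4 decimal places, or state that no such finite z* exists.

On y'=λy, z=hλ:
  order 1, 1-stage ⇒ R(z)=1+z
  (e.g. R(-0.3)=0.70000, |R|=0.70000)

Find x<0 with |R(x)|<1.
x=-0.3: |R|=0.7000
|R(-2.39)|=1.3900 |R(-1.74)|=0.7400 |R(-0.69)|=0.3100
Bisect:
  x_lo=-2.6163 |R|=1.6163  x_hi=-0.3722 |R|=0.6278
  mid=-1.49422 |R|=0.49422 →hi
  mid=-2.05525 |R|=1.05525 →lo
  mid=-1.77474 |R|=0.77474 →hi
  mid=-1.91499 |R|=0.91499 →hi
  mid=-1.98512 |R|=0.98512 →hi
  mid=-2.02019 |R|=1.02019 →lo
  mid=-2.00266 |R|=1.00266 →lo
  ...
  [-2.00005,-1.99992] ⇒ x*=-2.0000
Interval (-2.0000, 0).

z* = -2.0000.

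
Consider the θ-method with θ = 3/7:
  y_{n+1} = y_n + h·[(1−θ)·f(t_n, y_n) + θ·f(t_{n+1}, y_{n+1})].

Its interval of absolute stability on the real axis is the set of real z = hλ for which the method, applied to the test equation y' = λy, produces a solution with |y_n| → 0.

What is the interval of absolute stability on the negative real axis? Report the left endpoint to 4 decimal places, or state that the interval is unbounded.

(-14.0000, 0).

Test eqn y'=λy, z=hλ:
  y_{n+1} = y_n + z·[4/7·y_n + 3/7·y_{n+1}] ⇒ (1 − 3/7z)y_{n+1} = (1 + 4/7z)y_n
  R(z) = (1 + 4/7z)/(1 − 3/7z).

Find x<0 with |R(x)|<1.
x=-1.26: |R|=0.1818
R=−1: 1+4/7x = −1+3/7x ⇒ -1/7x=2 ⇒ x=2/(-1/7)=-14.0000
Confirm numerically:
  x=-9.497: |R|=0.87312 <1
  x=-9.225: |R|=0.86229 <1
  x=-6.231: |R|=0.69762 <1
  x=-14.553: |R|=1.01092 >1
  x=-14.268: |R|=1.00538 >1
  x=-14.093: |R|=1.00189 >1
So |R|<1 on (-14.0000, 0).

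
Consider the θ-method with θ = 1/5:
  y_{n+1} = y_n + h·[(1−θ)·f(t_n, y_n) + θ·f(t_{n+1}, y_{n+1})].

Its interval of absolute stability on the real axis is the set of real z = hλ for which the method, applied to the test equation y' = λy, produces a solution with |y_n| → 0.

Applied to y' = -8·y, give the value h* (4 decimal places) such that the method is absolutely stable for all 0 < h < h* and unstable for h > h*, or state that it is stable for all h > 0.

(-3.3333,0); λ=-8 ⇒ h* = (10/3)/8 = 0.4167.

On y'=λy, z=hλ:
  y_{n+1} = y_n + z·[4/5·y_n + 1/5·y_{n+1}] ⇒ (1 − 1/5z)y_{n+1} = (1 + 4/5z)y_n
  ⇒ R(z) = (1 + 4/5z)/(1 − 1/5z).

Solve |R(x)|<1 on ℝ⁻.
x=-1.48: |R|=0.1420
R=−1: 1+4/5x = −1+1/5x ⇒ -3/5x=2 ⇒ x=2/(-3/5)=-3.3333
Confirm numerically:
  x=-2.565: |R|=0.69531 <1
  x=-1.652: |R|=0.24173 <1
  x=-1.438: |R|=0.11681 <1
  x=-3.901: |R|=1.19133 >1
  x=-3.731: |R|=1.13664 >1
  x=-3.485: |R|=1.05362 >1
Stable set (-3.3333, 0).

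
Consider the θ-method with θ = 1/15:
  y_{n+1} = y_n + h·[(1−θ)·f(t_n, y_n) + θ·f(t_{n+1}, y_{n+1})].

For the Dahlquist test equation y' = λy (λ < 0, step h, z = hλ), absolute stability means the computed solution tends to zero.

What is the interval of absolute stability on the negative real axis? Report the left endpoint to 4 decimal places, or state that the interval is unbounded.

(-2.3077, 0).

Set f=λy, z=hλ:
  y_{n+1} = y_n + z·[14/15·y_n + 1/15·y_{n+1}] ⇒ (1 − 1/15z)y_{n+1} = (1 + 14/15z)y_n
  Hence R(z) = (1 + 14/15z)/(1 − 1/15z).

Solve |R(x)|<1 on ℝ⁻.
x=-0.4: |R|=0.6104
R=−1: 1+14/15x = −1+1/15x ⇒ -13/15x=2 ⇒ x=2/(-13/15)=-2.3077
Confirm numerically:
  x=-1.393: |R|=0.27463 <1
  x=-1.223: |R|=0.13080 <1
  x=-1.113: |R|=0.03612 <1
  x=-0.950: |R|=0.10658 <1
  x=-2.726: |R|=1.30678 >1
  x=-2.465: |R|=1.11709 >1
  x=-2.436: |R|=1.09566 >1
Interval (-2.3077, 0).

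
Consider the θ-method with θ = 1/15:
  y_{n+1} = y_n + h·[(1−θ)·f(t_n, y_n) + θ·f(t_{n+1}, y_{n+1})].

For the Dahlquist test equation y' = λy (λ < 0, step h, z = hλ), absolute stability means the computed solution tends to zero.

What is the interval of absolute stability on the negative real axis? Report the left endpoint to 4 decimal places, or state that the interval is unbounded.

On y'=λy, z=hλ:
  y_{n+1} = y_n + z·[14/15·y_n + 1/15·y_{n+1}] ⇒ (1 − 1/15z)y_{n+1} = (1 + 14/15z)y_n
  R(z) = (1 + 14/15z)/(1 − 1/15z).

Find x<0 with |R(x)|<1.
x=-1.37: |R|=0.2553
R=−1: 1+14/15x = −1+1/15x ⇒ -13/15x=2 ⇒ x=2/(-13/15)=-2.3077
Confirm numerically:
  x=-1.276: |R|=0.17596 <1
  x=-1.182: |R|=0.09566 <1
  x=-0.964: |R|=0.09421 <1
  x=-2.774: |R|=1.34106 >1
  x=-2.675: |R|=1.27016 >1
  x=-2.393: |R|=1.06376 >1
So |R|<1 on (-2.3077, 0).

z∈(-2.3077,0).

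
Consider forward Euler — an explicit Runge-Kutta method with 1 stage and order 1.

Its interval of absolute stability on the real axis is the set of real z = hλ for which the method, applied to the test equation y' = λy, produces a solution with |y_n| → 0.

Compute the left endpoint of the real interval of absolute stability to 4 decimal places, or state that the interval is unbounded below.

left endpoint -2.0000.

On y'=λy, z=hλ:
  order 1, 1-stage ⇒ R(z)=1+z
  (e.g. R(-0.4)=0.60000, |R|=0.60000)

Find x<0 with |R(x)|<1.
x=-0.4: |R|=0.6000
|R(-2.39)|=1.3900 |R(-2.08)|=1.0800 |R(-1.19)|=0.1900
Bisect:
  x_lo=-2.3796 |R|=1.3796  x_hi=-0.1046 |R|=0.8954
  mid=-1.24208 |R|=0.24208 →hi
  mid=-1.81083 |R|=0.81083 →hi
  mid=-2.09521 |R|=1.09521 →lo
  mid=-1.95302 |R|=0.95302 →hi
  mid=-2.02411 |R|=1.02411 →lo
  mid=-1.98857 |R|=0.98857 →hi
  mid=-2.00634 |R|=1.00634 →lo
  mid=-1.99745 |R|=0.99745 →hi
  ...
  [-2.00009,-1.99995] ⇒ x*=-2.0000
So |R|<1 on (-2.0000, 0).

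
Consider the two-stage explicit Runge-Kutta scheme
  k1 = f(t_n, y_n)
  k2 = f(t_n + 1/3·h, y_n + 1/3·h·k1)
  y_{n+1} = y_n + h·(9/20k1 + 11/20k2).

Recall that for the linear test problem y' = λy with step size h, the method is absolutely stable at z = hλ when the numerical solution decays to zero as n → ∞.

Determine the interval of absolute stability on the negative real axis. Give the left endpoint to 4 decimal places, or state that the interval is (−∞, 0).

(-5.4545, 0).

With y'=λy (z=hλ):
  k1=λy_n ⇒ h·k1=z·y_n;  k2=λ(1+1/3z)y_n ⇒ h·k2=z(1+1/3z)y_n
  y_{n+1}/y_n = 1 + 9/20z + 11/20z(1+1/3z) = 1 + z + 11/60z²
  R(z) = 1 + z + 11/60z².

Solve |R(x)|<1 on ℝ⁻.
x=-0.93: |R|=0.2286
R=1: x+11/60x²=0 ⇒ x=−60/11=-5.4545; min R=1−1/(4·11/60)=-0.3636>−1
Confirm numerically:
  x=-3.298: |R|=0.30392 <1
  x=-3.212: |R|=0.32056 <1
  x=-2.327: |R|=0.33426 <1
  x=-2.244: |R|=0.32082 <1
  x=-6.032: |R|=1.63859 >1
  x=-6.019: |R|=1.62287 >1
So |R|<1 on (-5.4545, 0).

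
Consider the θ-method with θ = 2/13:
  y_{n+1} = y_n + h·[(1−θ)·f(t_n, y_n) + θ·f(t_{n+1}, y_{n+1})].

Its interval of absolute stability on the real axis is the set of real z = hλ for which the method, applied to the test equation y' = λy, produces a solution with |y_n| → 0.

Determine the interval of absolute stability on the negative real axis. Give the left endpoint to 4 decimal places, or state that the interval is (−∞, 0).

(-2.8889, 0).

With y'=λy (z=hλ):
  y_{n+1} = y_n + z·[11/13·y_n + 2/13·y_{n+1}] ⇒ (1 − 2/13z)y_{n+1} = (1 + 11/13z)y_n
  Hence R(z) = (1 + 11/13z)/(1 − 2/13z).

Find x<0 with |R(x)|<1.
x=-0.73: |R|=0.3437
R=−1: 1+11/13x = −1+2/13x ⇒ -9/13x=2 ⇒ x=2/(-9/13)=-2.8889
Confirm numerically:
  x=-2.834: |R|=0.97354 <1
  x=-2.709: |R|=0.91210 <1
  x=-2.092: |R|=0.58264 <1
  x=-1.524: |R|=0.23455 <1
  x=-3.484: |R|=1.26823 >1
  x=-3.463: |R|=1.25931 >1
So |R|<1 on (-2.8889, 0).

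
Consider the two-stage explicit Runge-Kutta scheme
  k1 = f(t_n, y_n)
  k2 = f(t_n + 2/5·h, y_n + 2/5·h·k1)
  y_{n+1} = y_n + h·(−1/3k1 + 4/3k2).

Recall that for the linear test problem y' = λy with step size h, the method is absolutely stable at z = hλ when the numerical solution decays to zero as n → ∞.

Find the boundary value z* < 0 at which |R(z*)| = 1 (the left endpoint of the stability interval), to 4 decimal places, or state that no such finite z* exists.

z* = -1.8750.

On y'=λy, z=hλ:
  k1=λy_n ⇒ h·k1=z·y_n;  k2=λ(1+2/5z)y_n ⇒ h·k2=z(1+2/5z)y_n
  y_{n+1}/y_n = 1 − 1/3z + 4/3z(1+2/5z) = 1 + z + 8/15z²
  so R(z) = 1 + z + 8/15z².

Solve |R(x)|<1 on ℝ⁻.
x=-1.22: |R|=0.5738
R=1: x+8/15x²=0 ⇒ x=−15/8=-1.8750; min R=1−1/(4·8/15)=0.5312>−1
Confirm numerically:
  x=-1.673: |R|=0.81976 <1
  x=-1.453: |R|=0.67298 <1
  x=-1.156: |R|=0.55671 <1
  x=-2.425: |R|=1.71133 >1
  x=-2.339: |R|=1.57882 >1
  x=-2.211: |R|=1.39621 >1
Stable set (-1.8750, 0).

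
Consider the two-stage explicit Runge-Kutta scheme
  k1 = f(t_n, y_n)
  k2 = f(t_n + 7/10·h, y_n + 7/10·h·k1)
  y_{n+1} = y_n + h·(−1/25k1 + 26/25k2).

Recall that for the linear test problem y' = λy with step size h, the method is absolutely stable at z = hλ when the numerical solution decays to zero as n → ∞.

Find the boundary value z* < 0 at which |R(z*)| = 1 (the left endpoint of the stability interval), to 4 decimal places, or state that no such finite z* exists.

z* = -1.3736.

Set f=λy, z=hλ:
  k1=λy_n ⇒ h·k1=z·y_n;  k2=λ(1+7/10z)y_n ⇒ h·k2=z(1+7/10z)y_n
  y_{n+1}/y_n = 1 − 1/25z + 26/25z(1+7/10z) = 1 + z + 91/125z²
  so R(z) = 1 + z + 91/125z².

Find x<0 with |R(x)|<1.
x=-1.79: |R|=1.5426
R=1: x+91/125x²=0 ⇒ x=−125/91=-1.3736; min R=1−1/(4·91/125)=0.6566>−1
Confirm numerically:
  x=-1.291: |R|=0.92234 <1
  x=-1.153: |R|=0.81481 <1
  x=-0.860: |R|=0.67843 <1
  x=-0.698: |R|=0.65668 <1
  x=-1.794: |R|=1.54902 >1
  x=-1.690: |R|=1.38924 >1
  x=-1.629: |R|=1.30285 >1
So |R|<1 on (-1.3736, 0).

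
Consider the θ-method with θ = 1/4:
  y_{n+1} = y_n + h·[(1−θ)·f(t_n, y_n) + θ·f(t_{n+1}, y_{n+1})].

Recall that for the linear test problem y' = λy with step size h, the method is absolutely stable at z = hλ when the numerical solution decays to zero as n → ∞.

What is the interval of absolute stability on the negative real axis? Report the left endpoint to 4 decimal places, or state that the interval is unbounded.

z∈(-4.0000,0).

With y'=λy (z=hλ):
  y_{n+1} = y_n + z·[3/4·y_n + 1/4·y_{n+1}] ⇒ (1 − 1/4z)y_{n+1} = (1 + 3/4z)y_n
  ⇒ R(z) = (1 + 3/4z)/(1 − 1/4z).

Find x<0 with |R(x)|<1.
x=-1.01: |R|=0.1936
R=−1: 1+3/4x = −1+1/4x ⇒ -1/2x=2 ⇒ x=2/(-1/2)=-4.0000
Confirm numerically:
  x=-2.317: |R|=0.46715 <1
  x=-2.260: |R|=0.44409 <1
  x=-1.600: |R|=0.14286 <1
  x=-4.258: |R|=1.06248 >1
  x=-4.122: |R|=1.03004 >1
  x=-4.080: |R|=1.01980 >1
Interval (-4.0000, 0).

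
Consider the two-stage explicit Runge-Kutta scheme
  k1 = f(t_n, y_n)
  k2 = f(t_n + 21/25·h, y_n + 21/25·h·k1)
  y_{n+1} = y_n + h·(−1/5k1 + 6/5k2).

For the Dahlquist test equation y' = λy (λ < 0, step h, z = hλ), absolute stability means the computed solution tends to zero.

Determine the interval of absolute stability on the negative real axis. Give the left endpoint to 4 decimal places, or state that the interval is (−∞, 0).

With y'=λy (z=hλ):
  k1=λy_n ⇒ h·k1=z·y_n;  k2=λ(1+21/25z)y_n ⇒ h·k2=z(1+21/25z)y_n
  y_{n+1}/y_n = 1 − 1/5z + 6/5z(1+21/25z) = 1 + z + 126/125z²
  R(z) = 1 + z + 126/125z².

Solve |R(x)|<1 on ℝ⁻.
x=-1.69: |R|=2.1889
R=1: x+126/125x²=0 ⇒ x=−125/126=-0.9921; min R=1−1/(4·126/125)=0.7520>−1
Confirm numerically:
  x=-0.948: |R|=0.95789 <1
  x=-0.514: |R|=0.75231 <1
  x=-0.458: |R|=0.75344 <1
  x=-1.459: |R|=1.68671 >1
  x=-1.351: |R|=1.48880 >1
  x=-1.165: |R|=1.20308 >1
So |R|<1 on (-0.9921, 0).

(-0.9921, 0).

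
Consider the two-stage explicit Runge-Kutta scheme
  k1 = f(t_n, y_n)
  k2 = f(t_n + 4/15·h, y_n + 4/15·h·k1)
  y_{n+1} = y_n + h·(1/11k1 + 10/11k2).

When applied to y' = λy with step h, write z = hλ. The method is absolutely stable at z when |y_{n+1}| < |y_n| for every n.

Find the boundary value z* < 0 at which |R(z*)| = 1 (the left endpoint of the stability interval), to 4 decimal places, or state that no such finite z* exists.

left endpoint -4.1250.

With y'=λy (z=hλ):
  k1=λy_n ⇒ h·k1=z·y_n;  k2=λ(1+4/15z)y_n ⇒ h·k2=z(1+4/15z)y_n
  y_{n+1}/y_n = 1 + 1/11z + 10/11z(1+4/15z) = 1 + z + 8/33z²
  so R(z) = 1 + z + 8/33z².

Solve |R(x)|<1 on ℝ⁻.
x=-1.43: |R|=0.0657
R=1: x+8/33x²=0 ⇒ x=−33/8=-4.1250; min R=1−1/(4·8/33)=-0.0312>−1
Confirm numerically:
  x=-2.977: |R|=0.17149 <1
  x=-2.462: |R|=0.00744 <1
  x=-1.747: |R|=0.00712 <1
  x=-4.579: |R|=1.50397 >1
  x=-4.423: |R|=1.31953 >1
Interval (-4.1250, 0).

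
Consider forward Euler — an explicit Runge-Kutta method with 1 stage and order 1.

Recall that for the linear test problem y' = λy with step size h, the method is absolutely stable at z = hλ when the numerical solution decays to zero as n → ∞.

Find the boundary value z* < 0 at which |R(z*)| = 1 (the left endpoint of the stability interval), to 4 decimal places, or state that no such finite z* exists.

With y'=λy (z=hλ):
  order 1, 1-stage ⇒ R(z)=1+z
  (e.g. R(-0.94)=0.06000, |R|=0.06000)

Boundary: |R(x)|=1, x<0.
x=-0.94: |R|=0.0600
|R(-2.24)|=1.2400 |R(-1.31)|=0.3100 |R(-1.06)|=0.0600
Bisect:
  x_lo=-2.4560 |R|=1.4560  x_hi=-0.2871 |R|=0.7129
  mid=-1.37156 |R|=0.37156 →hi
  mid=-1.91378 |R|=0.91378 →hi
  mid=-2.18490 |R|=1.18490 →lo
  mid=-2.04934 |R|=1.04934 →lo
  mid=-1.98156 |R|=0.98156 →hi
  mid=-2.01545 |R|=1.01545 →lo
  mid=-1.99851 |R|=0.99851 →hi
  mid=-2.00698 |R|=1.00698 →lo
  mid=-2.00274 |R|=1.00274 →lo
  mid=-2.00063 |R|=1.00063 →lo
  ...
  [-2.00010,-1.99996] ⇒ x*=-2.0000
Stable set (-2.0000, 0).

z* = -2.0000.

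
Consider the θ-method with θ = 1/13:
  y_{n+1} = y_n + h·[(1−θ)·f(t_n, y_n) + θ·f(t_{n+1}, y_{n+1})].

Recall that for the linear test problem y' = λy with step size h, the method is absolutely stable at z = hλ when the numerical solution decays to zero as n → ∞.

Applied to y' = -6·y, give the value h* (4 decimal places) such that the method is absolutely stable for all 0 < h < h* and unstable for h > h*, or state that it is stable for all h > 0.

With y'=λy (z=hλ):
  y_{n+1} = y_n + z·[12/13·y_n + 1/13·y_{n+1}] ⇒ (1 − 1/13z)y_{n+1} = (1 + 12/13z)y_n
  ⇒ R(z) = (1 + 12/13z)/(1 − 1/13z).

Find x<0 with |R(x)|<1.
x=-0.68: |R|=0.3538
R=−1: 1+12/13x = −1+1/13x ⇒ -11/13x=2 ⇒ x=2/(-11/13)=-2.3636
Confirm numerically:
  x=-1.419: |R|=0.27935 <1
  x=-1.291: |R|=0.17438 <1
  x=-1.282: |R|=0.16692 <1
  x=-2.911: |R|=1.37842 >1
  x=-2.824: |R|=1.32002 >1
  x=-2.463: |R|=1.07068 >1
Interval (-2.3636, 0).

(-2.3636,0); λ=-6 ⇒ h* = (26/11)/6 = 0.3939.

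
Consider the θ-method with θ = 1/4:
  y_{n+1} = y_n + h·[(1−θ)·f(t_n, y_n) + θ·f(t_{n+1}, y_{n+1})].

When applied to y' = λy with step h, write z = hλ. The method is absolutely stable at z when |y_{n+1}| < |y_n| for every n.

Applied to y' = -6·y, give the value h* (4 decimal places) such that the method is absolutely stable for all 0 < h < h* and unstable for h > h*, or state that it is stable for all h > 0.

Test eqn y'=λy, z=hλ:
  y_{n+1} = y_n + z·[3/4·y_n + 1/4·y_{n+1}] ⇒ (1 − 1/4z)y_{n+1} = (1 + 3/4z)y_n
  R(z) = (1 + 3/4z)/(1 − 1/4z).

Find x<0 with |R(x)|<1.
x=-1.37: |R|=0.0205
R=−1: 1+3/4x = −1+1/4x ⇒ -1/2x=2 ⇒ x=2/(-1/2)=-4.0000
Confirm numerically:
  x=-3.797: |R|=0.94793 <1
  x=-3.283: |R|=0.80310 <1
  x=-1.890: |R|=0.28353 <1
  x=-4.423: |R|=1.10044 >1
  x=-4.357: |R|=1.08544 >1
  x=-4.340: |R|=1.08153 >1
Stable set (-4.0000, 0).

(-4.0000,0); λ=-6 ⇒ h* = (4)/6 = 0.6667.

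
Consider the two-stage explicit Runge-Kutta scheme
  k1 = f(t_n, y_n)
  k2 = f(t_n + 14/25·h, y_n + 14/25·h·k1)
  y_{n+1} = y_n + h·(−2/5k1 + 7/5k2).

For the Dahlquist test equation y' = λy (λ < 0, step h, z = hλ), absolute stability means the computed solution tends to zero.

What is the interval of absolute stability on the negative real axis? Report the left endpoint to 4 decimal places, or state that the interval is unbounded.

Set f=λy, z=hλ:
  k1=λy_n ⇒ h·k1=z·y_n;  k2=λ(1+14/25z)y_n ⇒ h·k2=z(1+14/25z)y_n
  y_{n+1}/y_n = 1 − 2/5z + 7/5z(1+14/25z) = 1 + z + 98/125z²
  R(z) = 1 + z + 98/125z².

Need |R(x)|<1, x<0.
x=-1.44: |R|=1.1857
R=1: x+98/125x²=0 ⇒ x=−125/98=-1.2755; min R=1−1/(4·98/125)=0.6811>−1
Confirm numerically:
  x=-1.016: |R|=0.79329 <1
  x=-0.726: |R|=0.68723 <1
  x=-0.571: |R|=0.68462 <1
  x=-1.836: |R|=1.80678 >1
  x=-1.523: |R|=1.29551 >1
  x=-1.372: |R|=1.10379 >1
Interval (-1.2755, 0).

(-1.2755, 0).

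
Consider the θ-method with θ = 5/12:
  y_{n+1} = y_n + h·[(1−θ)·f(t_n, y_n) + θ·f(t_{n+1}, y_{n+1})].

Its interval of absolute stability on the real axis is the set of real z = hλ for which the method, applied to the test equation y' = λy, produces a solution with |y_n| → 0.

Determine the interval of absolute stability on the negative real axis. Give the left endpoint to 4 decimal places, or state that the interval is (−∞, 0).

(-12.0000, 0).

On y'=λy, z=hλ:
  y_{n+1} = y_n + z·[7/12·y_n + 5/12·y_{n+1}] ⇒ (1 − 5/12z)y_{n+1} = (1 + 7/12z)y_n
  ⇒ R(z) = (1 + 7/12z)/(1 − 5/12z).

Solve |R(x)|<1 on ℝ⁻.
x=-0.6: |R|=0.5200
R=−1: 1+7/12x = −1+5/12x ⇒ -1/6x=2 ⇒ x=2/(-1/6)=-12.0000
Confirm numerically:
  x=-10.770: |R|=0.96264 <1
  x=-9.769: |R|=0.92667 <1
  x=-9.696: |R|=0.92381 <1
  x=-5.352: |R|=0.65697 <1
  x=-12.410: |R|=1.01107 >1
  x=-12.315: |R|=1.00856 >1
  x=-12.172: |R|=1.00472 >1
So |R|<1 on (-12.0000, 0).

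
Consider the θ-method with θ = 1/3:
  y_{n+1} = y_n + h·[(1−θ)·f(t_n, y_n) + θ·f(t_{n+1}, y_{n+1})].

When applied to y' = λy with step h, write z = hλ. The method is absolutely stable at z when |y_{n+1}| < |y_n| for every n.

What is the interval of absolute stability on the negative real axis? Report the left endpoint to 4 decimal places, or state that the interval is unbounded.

z∈(-6.0000,0).

On y'=λy, z=hλ:
  y_{n+1} = y_n + z·[2/3·y_n + 1/3·y_{n+1}] ⇒ (1 − 1/3z)y_{n+1} = (1 + 2/3z)y_n
  so R(z) = (1 + 2/3z)/(1 − 1/3z).

Boundary: |R(x)|=1, x<0.
x=-1.06: |R|=0.2167
R=−1: 1+2/3x = −1+1/3x ⇒ -1/3x=2 ⇒ x=2/(-1/3)=-6.0000
Confirm numerically:
  x=-4.617: |R|=0.81843 <1
  x=-4.422: |R|=0.78739 <1
  x=-3.883: |R|=0.69243 <1
  x=-3.490: |R|=0.61325 <1
  x=-6.246: |R|=1.02661 >1
  x=-6.053: |R|=1.00585 >1
So |R|<1 on (-6.0000, 0).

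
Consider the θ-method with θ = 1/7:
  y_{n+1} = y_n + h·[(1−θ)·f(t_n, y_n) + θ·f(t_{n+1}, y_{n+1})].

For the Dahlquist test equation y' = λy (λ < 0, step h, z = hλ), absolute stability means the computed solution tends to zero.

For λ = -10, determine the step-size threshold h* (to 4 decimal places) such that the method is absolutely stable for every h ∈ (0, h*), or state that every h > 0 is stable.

(-2.8000,0); λ=-10 ⇒ h* = (14/5)/10 = 0.2800.

Test eqn y'=λy, z=hλ:
  y_{n+1} = y_n + z·[6/7·y_n + 1/7·y_{n+1}] ⇒ (1 − 1/7z)y_{n+1} = (1 + 6/7z)y_n
  so R(z) = (1 + 6/7z)/(1 − 1/7z).

Solve |R(x)|<1 on ℝ⁻.
x=-1.61: |R|=0.3089
R=−1: 1+6/7x = −1+1/7x ⇒ -5/7x=2 ⇒ x=2/(-5/7)=-2.8000
Confirm numerically:
  x=-2.314: |R|=0.73910 <1
  x=-2.309: |R|=0.73628 <1
  x=-2.279: |R|=0.71926 <1
  x=-1.558: |R|=0.27436 <1
  x=-3.202: |R|=1.19702 >1
  x=-3.078: |R|=1.13792 >1
So |R|<1 on (-2.8000, 0).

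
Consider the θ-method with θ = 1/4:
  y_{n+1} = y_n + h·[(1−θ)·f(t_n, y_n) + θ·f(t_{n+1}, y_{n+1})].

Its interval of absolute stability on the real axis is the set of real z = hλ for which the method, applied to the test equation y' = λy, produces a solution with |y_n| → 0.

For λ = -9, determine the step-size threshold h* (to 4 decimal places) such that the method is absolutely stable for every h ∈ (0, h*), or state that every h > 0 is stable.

(-4.0000,0); λ=-9 ⇒ h* = (4)/9 = 0.4444.

Test eqn y'=λy, z=hλ:
  y_{n+1} = y_n + z·[3/4·y_n + 1/4·y_{n+1}] ⇒ (1 − 1/4z)y_{n+1} = (1 + 3/4z)y_n
  Hence R(z) = (1 + 3/4z)/(1 − 1/4z).

Solve |R(x)|<1 on ℝ⁻.
x=-1.52: |R|=0.1014
R=−1: 1+3/4x = −1+1/4x ⇒ -1/2x=2 ⇒ x=2/(-1/2)=-4.0000
Confirm numerically:
  x=-3.073: |R|=0.73788 <1
  x=-2.536: |R|=0.55202 <1
  x=-2.233: |R|=0.43302 <1
  x=-4.575: |R|=1.13411 >1
  x=-4.415: |R|=1.09863 >1
  x=-4.063: |R|=1.01563 >1
Stable set (-4.0000, 0).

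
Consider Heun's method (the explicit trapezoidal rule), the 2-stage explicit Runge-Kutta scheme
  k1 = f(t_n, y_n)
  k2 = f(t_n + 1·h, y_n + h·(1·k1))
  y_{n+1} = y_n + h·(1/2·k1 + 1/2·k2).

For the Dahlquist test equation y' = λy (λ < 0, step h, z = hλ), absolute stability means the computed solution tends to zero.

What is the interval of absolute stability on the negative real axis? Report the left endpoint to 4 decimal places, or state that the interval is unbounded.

z∈(-2.0000,0).

On y'=λy, z=hλ:
  order 2, 2-stage ⇒ R(z)=1+z+z^2/2
  (e.g. R(-0.56)=0.59680, |R|=0.59680)

Find x<0 with |R(x)|<1.
x=-0.56: |R|=0.5968
|R(-2.14)|=1.1498 |R(-2.12)|=1.1272 |R(-0.96)|=0.5008
Bisect:
  x_lo=-2.8271 |R|=2.1691  x_hi=-0.1266 |R|=0.8815
  mid=-1.47682 |R|=0.61368 →hi
  mid=-2.15195 |R|=1.16349 →lo
  mid=-1.81438 |R|=0.83161 →hi
  mid=-1.98317 |R|=0.98331 →hi
  mid=-2.06756 |R|=1.06984 →lo
  mid=-2.02536 |R|=1.02568 →lo
  mid=-2.00426 |R|=1.00427 →lo
  mid=-1.99372 |R|=0.99373 →hi
  mid=-1.99899 |R|=0.99899 →hi
  ...
  [-2.00014,-1.99998] ⇒ x*=-2.0000
So |R|<1 on (-2.0000, 0).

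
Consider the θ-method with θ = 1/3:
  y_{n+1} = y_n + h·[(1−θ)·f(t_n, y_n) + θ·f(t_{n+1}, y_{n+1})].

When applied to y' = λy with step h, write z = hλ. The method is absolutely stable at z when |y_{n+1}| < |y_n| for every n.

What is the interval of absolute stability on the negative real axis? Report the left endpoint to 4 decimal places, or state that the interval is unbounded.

(-6.0000, 0).

Set f=λy, z=hλ:
  y_{n+1} = y_n + z·[2/3·y_n + 1/3·y_{n+1}] ⇒ (1 − 1/3z)y_{n+1} = (1 + 2/3z)y_n
  so R(z) = (1 + 2/3z)/(1 − 1/3z).

Solve |R(x)|<1 on ℝ⁻.
x=-0.54: |R|=0.5424
R=−1: 1+2/3x = −1+1/3x ⇒ -1/3x=2 ⇒ x=2/(-1/3)=-6.0000
Confirm numerically:
  x=-3.832: |R|=0.68267 <1
  x=-3.565: |R|=0.62909 <1
  x=-3.562: |R|=0.62847 <1
  x=-6.461: |R|=1.04873 >1
  x=-6.053: |R|=1.00585 >1
Stable set (-6.0000, 0).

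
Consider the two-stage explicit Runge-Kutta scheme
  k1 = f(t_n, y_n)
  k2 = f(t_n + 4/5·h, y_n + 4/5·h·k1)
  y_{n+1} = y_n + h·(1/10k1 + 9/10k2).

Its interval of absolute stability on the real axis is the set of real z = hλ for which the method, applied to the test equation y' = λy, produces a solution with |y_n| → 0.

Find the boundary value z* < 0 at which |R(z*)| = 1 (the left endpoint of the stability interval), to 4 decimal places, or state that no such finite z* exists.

On y'=λy, z=hλ:
  k1=λy_n ⇒ h·k1=z·y_n;  k2=λ(1+4/5z)y_n ⇒ h·k2=z(1+4/5z)y_n
  y_{n+1}/y_n = 1 + 1/10z + 9/10z(1+4/5z) = 1 + z + 18/25z²
  R(z) = 1 + z + 18/25z².

Boundary: |R(x)|=1, x<0.
x=-0.68: |R|=0.6529
R=1: x+18/25x²=0 ⇒ x=−25/18=-1.3889; min R=1−1/(4·18/25)=0.6528>−1
Confirm numerically:
  x=-1.140: |R|=0.79571 <1
  x=-1.111: |R|=0.77771 <1
  x=-1.048: |R|=0.74278 <1
  x=-1.812: |R|=1.55201 >1
  x=-1.478: |R|=1.09483 >1
So |R|<1 on (-1.3889, 0).

z* = -1.3889.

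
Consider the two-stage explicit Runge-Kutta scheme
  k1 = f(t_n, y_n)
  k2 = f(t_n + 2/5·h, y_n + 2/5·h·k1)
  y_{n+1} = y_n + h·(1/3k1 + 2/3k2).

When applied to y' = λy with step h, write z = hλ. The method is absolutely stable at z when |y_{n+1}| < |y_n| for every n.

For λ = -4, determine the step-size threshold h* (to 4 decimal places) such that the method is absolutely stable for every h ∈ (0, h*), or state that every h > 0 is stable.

(-3.7500,0); λ=-4 ⇒ h* = (15/4)/4 = 0.9375.

On y'=λy, z=hλ:
  k1=λy_n ⇒ h·k1=z·y_n;  k2=λ(1+2/5z)y_n ⇒ h·k2=z(1+2/5z)y_n
  y_{n+1}/y_n = 1 + 1/3z + 2/3z(1+2/5z) = 1 + z + 4/15z²
  ⇒ R(z) = 1 + z + 4/15z².

Solve |R(x)|<1 on ℝ⁻.
x=-0.45: |R|=0.6040
R=1: x+4/15x²=0 ⇒ x=−15/4=-3.7500; min R=1−1/(4·4/15)=0.0625>−1
Confirm numerically:
  x=-3.562: |R|=0.82143 <1
  x=-2.858: |R|=0.32018 <1
  x=-2.362: |R|=0.12575 <1
  x=-2.232: |R|=0.09649 <1
  x=-4.311: |R|=1.64493 >1
  x=-4.042: |R|=1.31474 >1
  x=-3.870: |R|=1.12384 >1
Stable set (-3.7500, 0).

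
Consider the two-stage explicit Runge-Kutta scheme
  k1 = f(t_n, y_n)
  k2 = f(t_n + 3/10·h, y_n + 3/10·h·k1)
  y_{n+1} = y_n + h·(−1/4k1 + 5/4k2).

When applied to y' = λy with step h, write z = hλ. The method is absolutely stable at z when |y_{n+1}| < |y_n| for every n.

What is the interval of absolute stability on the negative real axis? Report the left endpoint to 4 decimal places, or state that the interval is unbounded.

(-2.6667, 0).

On y'=λy, z=hλ:
  k1=λy_n ⇒ h·k1=z·y_n;  k2=λ(1+3/10z)y_n ⇒ h·k2=z(1+3/10z)y_n
  y_{n+1}/y_n = 1 − 1/4z + 5/4z(1+3/10z) = 1 + z + 3/8z²
  R(z) = 1 + z + 3/8z².

Need |R(x)|<1, x<0.
x=-0.82: |R|=0.4322
R=1: x+3/8x²=0 ⇒ x=−8/3=-2.6667; min R=1−1/(4·3/8)=0.3333>−1
Confirm numerically:
  x=-2.493: |R|=0.83764 <1
  x=-2.282: |R|=0.67082 <1
  x=-1.899: |R|=0.45333 <1
  x=-1.523: |R|=0.34682 <1
  x=-3.243: |R|=1.70089 >1
  x=-3.166: |R|=1.59283 >1
  x=-3.057: |R|=1.44747 >1
So |R|<1 on (-2.6667, 0).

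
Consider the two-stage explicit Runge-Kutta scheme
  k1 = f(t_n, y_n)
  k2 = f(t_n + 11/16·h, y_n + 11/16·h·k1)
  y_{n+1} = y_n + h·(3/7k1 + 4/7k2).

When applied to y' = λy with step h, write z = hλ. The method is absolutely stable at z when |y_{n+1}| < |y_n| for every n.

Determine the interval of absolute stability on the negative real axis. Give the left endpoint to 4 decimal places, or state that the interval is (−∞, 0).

Set f=λy, z=hλ:
  k1=λy_n ⇒ h·k1=z·y_n;  k2=λ(1+11/16z)y_n ⇒ h·k2=z(1+11/16z)y_n
  y_{n+1}/y_n = 1 + 3/7z + 4/7z(1+11/16z) = 1 + z + 11/28z²
  R(z) = 1 + z + 11/28z².

Find x<0 with |R(x)|<1.
x=-0.68: |R|=0.5017
R=1: x+11/28x²=0 ⇒ x=−28/11=-2.5455; min R=1−1/(4·11/28)=0.3636>−1
Confirm numerically:
  x=-2.495: |R|=0.95055 <1
  x=-2.385: |R|=0.84966 <1
  x=-2.222: |R|=0.71765 <1
  x=-2.204: |R|=0.70435 <1
  x=-2.818: |R|=1.30173 >1
  x=-2.735: |R|=1.20366 >1
Interval (-2.5455, 0).

z∈(-2.5455,0).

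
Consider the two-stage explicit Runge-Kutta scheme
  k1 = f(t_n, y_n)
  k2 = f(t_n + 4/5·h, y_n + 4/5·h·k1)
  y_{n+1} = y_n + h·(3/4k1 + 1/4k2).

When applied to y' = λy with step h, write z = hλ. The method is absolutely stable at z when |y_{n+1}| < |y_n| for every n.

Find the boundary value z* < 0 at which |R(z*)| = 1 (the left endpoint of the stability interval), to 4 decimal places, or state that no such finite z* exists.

Set f=λy, z=hλ:
  k1=λy_n ⇒ h·k1=z·y_n;  k2=λ(1+4/5z)y_n ⇒ h·k2=z(1+4/5z)y_n
  y_{n+1}/y_n = 1 + 3/4z + 1/4z(1+4/5z) = 1 + z + 1/5z²
  ⇒ R(z) = 1 + z + 1/5z².

Boundary: |R(x)|=1, x<0.
x=-0.73: |R|=0.3766
R=1: x+1/5x²=0 ⇒ x=−5=-5.0000; min R=1−1/(4·1/5)=-0.2500>−1
Confirm numerically:
  x=-4.870: |R|=0.87338 <1
  x=-4.781: |R|=0.79059 <1
  x=-3.687: |R|=0.03179 <1
  x=-3.284: |R|=0.12707 <1
  x=-5.190: |R|=1.19722 >1
  x=-5.055: |R|=1.05560 >1
Stable set (-5.0000, 0).

left endpoint -5.0000.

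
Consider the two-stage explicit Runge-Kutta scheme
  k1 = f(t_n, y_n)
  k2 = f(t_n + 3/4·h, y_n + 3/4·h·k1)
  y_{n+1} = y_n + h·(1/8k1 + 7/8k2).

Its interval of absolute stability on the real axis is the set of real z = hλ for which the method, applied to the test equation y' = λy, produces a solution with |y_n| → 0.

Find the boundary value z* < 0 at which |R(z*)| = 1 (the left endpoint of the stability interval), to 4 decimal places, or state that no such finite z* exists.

z* = -1.5238.

On y'=λy, z=hλ:
  k1=λy_n ⇒ h·k1=z·y_n;  k2=λ(1+3/4z)y_n ⇒ h·k2=z(1+3/4z)y_n
  y_{n+1}/y_n = 1 + 1/8z + 7/8z(1+3/4z) = 1 + z + 21/32z²
  ⇒ R(z) = 1 + z + 21/32z².

Find x<0 with |R(x)|<1.
x=-0.4: |R|=0.7050
R=1: x+21/32x²=0 ⇒ x=−32/21=-1.5238; min R=1−1/(4·21/32)=0.6190>−1
Confirm numerically:
  x=-1.298: |R|=0.80765 <1
  x=-0.927: |R|=0.63693 <1
  x=-0.689: |R|=0.62254 <1
  x=-0.616: |R|=0.63302 <1
  x=-1.997: |R|=1.62013 >1
  x=-1.964: |R|=1.56735 >1
  x=-1.891: |R|=1.45567 >1
So |R|<1 on (-1.5238, 0).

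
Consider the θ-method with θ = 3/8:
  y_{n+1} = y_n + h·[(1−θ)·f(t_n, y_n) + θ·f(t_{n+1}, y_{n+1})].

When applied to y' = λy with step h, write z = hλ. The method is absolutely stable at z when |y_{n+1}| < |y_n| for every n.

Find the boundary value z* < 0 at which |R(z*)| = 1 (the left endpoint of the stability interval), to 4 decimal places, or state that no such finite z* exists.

left endpoint -8.0000.

On y'=λy, z=hλ:
  y_{n+1} = y_n + z·[5/8·y_n + 3/8·y_{n+1}] ⇒ (1 − 3/8z)y_{n+1} = (1 + 5/8z)y_n
  Hence R(z) = (1 + 5/8z)/(1 − 3/8z).

Solve |R(x)|<1 on ℝ⁻.
x=-0.55: |R|=0.5440
R=−1: 1+5/8x = −1+3/8x ⇒ -1/4x=2 ⇒ x=2/(-1/4)=-8.0000
Confirm numerically:
  x=-7.791: |R|=0.98668 <1
  x=-5.739: |R|=0.82068 <1
  x=-4.236: |R|=0.63647 <1
  x=-8.595: |R|=1.03522 >1
  x=-8.378: |R|=1.02282 >1
Interval (-8.0000, 0).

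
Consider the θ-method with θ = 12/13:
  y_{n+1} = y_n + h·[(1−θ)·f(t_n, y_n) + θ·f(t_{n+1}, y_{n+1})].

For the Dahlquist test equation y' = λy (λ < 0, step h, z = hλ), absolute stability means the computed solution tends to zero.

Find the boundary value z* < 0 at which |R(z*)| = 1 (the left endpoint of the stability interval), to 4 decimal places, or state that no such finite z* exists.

With y'=λy (z=hλ):
  y_{n+1} = y_n + z·[1/13·y_n + 12/13·y_{n+1}] ⇒ (1 − 12/13z)y_{n+1} = (1 + 1/13z)y_n
  Hence R(z) = (1 + 1/13z)/(1 − 12/13z).

Need |R(x)|<1, x<0.
x=-0.39: |R|=0.7132
x=-2: |R|=0.2973
x=-10: |R|=0.0226
x=-100: |R|=0.0717
θ=12/13≥1/2 ⇒ |1+1/13x|<|1−12/13x| ∀x<0 ⇒ stable on all of ℝ⁻.

(−∞, 0) — no finite endpoint.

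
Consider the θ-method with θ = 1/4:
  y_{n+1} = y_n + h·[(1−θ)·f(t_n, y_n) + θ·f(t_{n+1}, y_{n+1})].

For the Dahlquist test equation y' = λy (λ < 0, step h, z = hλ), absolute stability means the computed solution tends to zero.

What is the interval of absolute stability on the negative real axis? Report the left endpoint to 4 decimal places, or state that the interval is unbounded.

z∈(-4.0000,0).

With y'=λy (z=hλ):
  y_{n+1} = y_n + z·[3/4·y_n + 1/4·y_{n+1}] ⇒ (1 − 1/4z)y_{n+1} = (1 + 3/4z)y_n
  so R(z) = (1 + 3/4z)/(1 − 1/4z).

Find x<0 with |R(x)|<1.
x=-0.65: |R|=0.4409
R=−1: 1+3/4x = −1+1/4x ⇒ -1/2x=2 ⇒ x=2/(-1/2)=-4.0000
Confirm numerically:
  x=-3.785: |R|=0.94477 <1
  x=-2.827: |R|=0.65636 <1
  x=-1.919: |R|=0.29684 <1
  x=-1.768: |R|=0.22607 <1
  x=-4.520: |R|=1.12207 >1
  x=-4.441: |R|=1.10449 >1
  x=-4.424: |R|=1.10066 >1
Interval (-4.0000, 0).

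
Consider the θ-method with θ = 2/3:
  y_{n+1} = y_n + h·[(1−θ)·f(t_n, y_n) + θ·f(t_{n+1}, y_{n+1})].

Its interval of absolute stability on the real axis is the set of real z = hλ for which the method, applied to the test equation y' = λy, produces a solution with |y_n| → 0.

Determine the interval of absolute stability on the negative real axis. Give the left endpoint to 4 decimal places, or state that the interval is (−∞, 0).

unbounded; (−∞, 0).

On y'=λy, z=hλ:
  y_{n+1} = y_n + z·[1/3·y_n + 2/3·y_{n+1}] ⇒ (1 − 2/3z)y_{n+1} = (1 + 1/3z)y_n
  R(z) = (1 + 1/3z)/(1 − 2/3z).

Boundary: |R(x)|=1, x<0.
x=-1.27: |R|=0.3123
x=-2: |R|=0.1429
x=-10: |R|=0.3043
x=-100: |R|=0.4778
θ=2/3≥1/2 ⇒ |1+1/3x|<|1−2/3x| ∀x<0 ⇒ stable on all of ℝ⁻.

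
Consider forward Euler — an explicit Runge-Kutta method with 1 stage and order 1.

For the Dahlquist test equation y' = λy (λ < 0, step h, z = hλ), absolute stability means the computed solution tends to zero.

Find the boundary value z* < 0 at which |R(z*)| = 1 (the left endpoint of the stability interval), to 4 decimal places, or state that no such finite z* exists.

z* = -2.0000.

With y'=λy (z=hλ):
  order 1, 1-stage ⇒ R(z)=1+z
  (e.g. R(-0.3)=0.70000, |R|=0.70000)

Find x<0 with |R(x)|<1.
x=-0.3: |R|=0.7000
|R(-1.63)|=0.6300 |R(-1.6)|=0.6000 |R(-1.08)|=0.0800
Bisect:
  x_lo=-2.6602 |R|=1.6602  x_hi=-0.3465 |R|=0.6535
  mid=-1.50336 |R|=0.50336 →hi
  mid=-2.08179 |R|=1.08179 →lo
  mid=-1.79257 |R|=0.79257 →hi
  mid=-1.93718 |R|=0.93718 →hi
  mid=-2.00948 |R|=1.00948 →lo
  mid=-1.97333 |R|=0.97333 →hi
  mid=-1.99141 |R|=0.99141 →hi
  mid=-2.00045 |R|=1.00045 →lo
  mid=-1.99593 |R|=0.99593 →hi
  mid=-1.99819 |R|=0.99819 →hi
  ...
  [-2.00002,-1.99988] ⇒ x*=-2.0000
So |R|<1 on (-2.0000, 0).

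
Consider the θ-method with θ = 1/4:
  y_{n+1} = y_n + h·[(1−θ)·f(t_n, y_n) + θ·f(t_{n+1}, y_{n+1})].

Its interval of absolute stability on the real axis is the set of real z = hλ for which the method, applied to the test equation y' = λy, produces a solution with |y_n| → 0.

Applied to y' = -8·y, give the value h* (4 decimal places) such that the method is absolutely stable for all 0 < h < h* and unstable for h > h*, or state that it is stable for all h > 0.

On y'=λy, z=hλ:
  y_{n+1} = y_n + z·[3/4·y_n + 1/4·y_{n+1}] ⇒ (1 − 1/4z)y_{n+1} = (1 + 3/4z)y_n
  so R(z) = (1 + 3/4z)/(1 − 1/4z).

Solve |R(x)|<1 on ℝ⁻.
x=-0.31: |R|=0.7123
R=−1: 1+3/4x = −1+1/4x ⇒ -1/2x=2 ⇒ x=2/(-1/2)=-4.0000
Confirm numerically:
  x=-3.308: |R|=0.81062 <1
  x=-1.844: |R|=0.26215 <1
  x=-1.675: |R|=0.18062 <1
  x=-4.127: |R|=1.03125 >1
  x=-4.035: |R|=1.00871 >1
Interval (-4.0000, 0).

(-4.0000,0); λ=-8 ⇒ h* = (4)/8 = 0.5000.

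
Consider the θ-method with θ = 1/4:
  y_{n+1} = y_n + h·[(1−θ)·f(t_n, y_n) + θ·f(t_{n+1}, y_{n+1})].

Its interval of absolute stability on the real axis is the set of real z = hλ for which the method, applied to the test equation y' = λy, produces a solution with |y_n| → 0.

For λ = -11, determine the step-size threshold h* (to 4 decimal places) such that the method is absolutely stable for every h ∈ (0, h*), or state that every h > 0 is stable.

Test eqn y'=λy, z=hλ:
  y_{n+1} = y_n + z·[3/4·y_n + 1/4·y_{n+1}] ⇒ (1 − 1/4z)y_{n+1} = (1 + 3/4z)y_n
  ⇒ R(z) = (1 + 3/4z)/(1 − 1/4z).

Boundary: |R(x)|=1, x<0.
x=-0.75: |R|=0.3684
R=−1: 1+3/4x = −1+1/4x ⇒ -1/2x=2 ⇒ x=2/(-1/2)=-4.0000
Confirm numerically:
  x=-3.693: |R|=0.92019 <1
  x=-2.639: |R|=0.59000 <1
  x=-2.608: |R|=0.57869 <1
  x=-4.553: |R|=1.12931 >1
  x=-4.105: |R|=1.02591 >1
  x=-4.035: |R|=1.00871 >1
Interval (-4.0000, 0).

(-4.0000,0); λ=-11 ⇒ h* = (4)/11 = 0.3636.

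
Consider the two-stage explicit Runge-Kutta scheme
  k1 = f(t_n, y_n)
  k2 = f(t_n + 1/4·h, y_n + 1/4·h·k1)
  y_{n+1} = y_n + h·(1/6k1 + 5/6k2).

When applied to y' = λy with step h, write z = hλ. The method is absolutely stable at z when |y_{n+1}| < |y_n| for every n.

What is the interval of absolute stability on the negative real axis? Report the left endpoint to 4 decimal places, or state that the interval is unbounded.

With y'=λy (z=hλ):
  k1=λy_n ⇒ h·k1=z·y_n;  k2=λ(1+1/4z)y_n ⇒ h·k2=z(1+1/4z)y_n
  y_{n+1}/y_n = 1 + 1/6z + 5/6z(1+1/4z) = 1 + z + 5/24z²
  Hence R(z) = 1 + z + 5/24z².

Need |R(x)|<1, x<0.
x=-1.52: |R|=0.0387
R=1: x+5/24x²=0 ⇒ x=−24/5=-4.8000; min R=1−1/(4·5/24)=-0.2000>−1
Confirm numerically:
  x=-3.983: |R|=0.32206 <1
  x=-3.426: |R|=0.01931 <1
  x=-3.304: |R|=0.02975 <1
  x=-5.162: |R|=1.38930 >1
  x=-5.086: |R|=1.30304 >1
Stable set (-4.8000, 0).

z∈(-4.8000,0).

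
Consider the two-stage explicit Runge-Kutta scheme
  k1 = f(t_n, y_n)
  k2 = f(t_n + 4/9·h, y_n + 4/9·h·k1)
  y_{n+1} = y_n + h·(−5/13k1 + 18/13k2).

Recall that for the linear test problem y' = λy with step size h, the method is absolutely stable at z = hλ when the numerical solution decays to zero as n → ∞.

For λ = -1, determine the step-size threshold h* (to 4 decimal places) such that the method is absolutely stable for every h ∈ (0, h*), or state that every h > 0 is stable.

Set f=λy, z=hλ:
  k1=λy_n ⇒ h·k1=z·y_n;  k2=λ(1+4/9z)y_n ⇒ h·k2=z(1+4/9z)y_n
  y_{n+1}/y_n = 1 − 5/13z + 18/13z(1+4/9z) = 1 + z + 8/13z²
  R(z) = 1 + z + 8/13z².

Solve |R(x)|<1 on ℝ⁻.
x=-0.57: |R|=0.6299
R=1: x+8/13x²=0 ⇒ x=−13/8=-1.6250; min R=1−1/(4·8/13)=0.5938>−1
Confirm numerically:
  x=-1.556: |R|=0.93393 <1
  x=-1.277: |R|=0.72653 <1
  x=-1.051: |R|=0.62875 <1
  x=-1.009: |R|=0.61751 <1
  x=-2.139: |R|=1.67658 >1
  x=-1.799: |R|=1.19263 >1
  x=-1.686: |R|=1.06329 >1
Interval (-1.6250, 0).

(-1.6250,0); λ=-1 ⇒ h* = (13/8)/1 = 1.6250.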